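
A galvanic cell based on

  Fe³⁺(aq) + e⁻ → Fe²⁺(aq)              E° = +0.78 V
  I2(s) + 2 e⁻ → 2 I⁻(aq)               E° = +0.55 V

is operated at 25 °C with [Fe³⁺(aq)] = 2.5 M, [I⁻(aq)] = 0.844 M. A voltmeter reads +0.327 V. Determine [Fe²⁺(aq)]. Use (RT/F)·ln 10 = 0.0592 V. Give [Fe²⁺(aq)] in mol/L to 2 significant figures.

0.049 M

With Fe³⁺/Fe²⁺ at the cathode and I₂/I⁻ at the anode, E°cell = +0.78 − (+0.55) = +0.23 V (n = 2).
Since E = E° − (0.0592/n)·log Q, log Q = n(E° − E)/0.0592 = −3.277.
The balanced reaction is 2 Fe³⁺(aq) + 2 I⁻(aq) → 2 Fe²⁺(aq) + I2(s), so Q = [Fe²⁺(aq)]^2 / ([Fe³⁺(aq)]^2·[I⁻(aq)]^2).
Solving for the unknown gives log [Fe²⁺(aq)] = −1.314, so [Fe²⁺(aq)] ≈ 0.049 M.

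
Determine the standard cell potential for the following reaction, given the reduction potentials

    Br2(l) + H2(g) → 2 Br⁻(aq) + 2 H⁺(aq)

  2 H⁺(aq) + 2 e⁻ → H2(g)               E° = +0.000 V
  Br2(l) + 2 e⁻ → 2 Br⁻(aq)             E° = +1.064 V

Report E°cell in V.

+1.064 V

Br2(l) gains electrons, so the Br₂/Br⁻ couple is the cathode; the 2H⁺/H₂ couple is the anode.
E°cell = E°(cathode) − E°(anode) = +1.064 − (+0.000) = +1.064 V.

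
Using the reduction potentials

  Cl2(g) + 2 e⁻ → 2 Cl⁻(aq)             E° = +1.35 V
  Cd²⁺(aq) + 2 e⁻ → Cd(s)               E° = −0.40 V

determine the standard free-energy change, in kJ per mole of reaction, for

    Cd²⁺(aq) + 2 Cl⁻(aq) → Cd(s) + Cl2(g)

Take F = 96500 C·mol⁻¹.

+338 kJ/mol

In the reaction as written Cd²⁺(aq) is reduced, so the Cd²⁺/Cd couple is the cathode and Cl₂/Cl⁻ is the anode.
E°cell = −0.40 − (+1.35) = −1.75 V; balancing electrons gives n = 2.
ΔG° = −nFE°cell = −(2)(96500)(−1.75) J/mol = +338 kJ/mol.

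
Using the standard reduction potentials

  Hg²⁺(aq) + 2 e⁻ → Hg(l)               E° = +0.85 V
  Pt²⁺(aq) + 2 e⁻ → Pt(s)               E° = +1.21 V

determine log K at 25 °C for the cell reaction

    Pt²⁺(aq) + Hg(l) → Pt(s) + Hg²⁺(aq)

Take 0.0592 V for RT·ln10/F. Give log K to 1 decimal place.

The Pt²⁺/Pt couple is reduced (cathode); E°cell = +1.21 − (+0.85) = +0.36 V with n = 2.
At equilibrium E = 0, so log K = nE°cell / 0.0592 = (2)(+0.36) / 0.0592 = 12.2.

log K = 12.2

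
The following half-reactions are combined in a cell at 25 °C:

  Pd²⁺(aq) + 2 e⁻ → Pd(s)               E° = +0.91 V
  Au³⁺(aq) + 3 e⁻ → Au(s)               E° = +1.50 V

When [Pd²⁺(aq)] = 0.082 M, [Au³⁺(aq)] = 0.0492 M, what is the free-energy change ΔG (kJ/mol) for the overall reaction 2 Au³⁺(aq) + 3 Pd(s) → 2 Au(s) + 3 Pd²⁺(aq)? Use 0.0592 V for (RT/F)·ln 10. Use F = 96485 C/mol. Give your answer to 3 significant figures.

−345 kJ/mol

With Au³⁺/Au reduced at the cathode, E°cell = +1.50 − (+0.91) = +0.59 V and n = 6.
Here Q = [Pd²⁺(aq)]^3 / [Au³⁺(aq)]^2 = 0.228 (log Q = −0.642), giving E = +0.59 − (0.0592/6)·(−0.642) = +0.5963 V.
ΔG = −nFE = −(6)(96485)(+0.5963) J/mol = −345 kJ/mol.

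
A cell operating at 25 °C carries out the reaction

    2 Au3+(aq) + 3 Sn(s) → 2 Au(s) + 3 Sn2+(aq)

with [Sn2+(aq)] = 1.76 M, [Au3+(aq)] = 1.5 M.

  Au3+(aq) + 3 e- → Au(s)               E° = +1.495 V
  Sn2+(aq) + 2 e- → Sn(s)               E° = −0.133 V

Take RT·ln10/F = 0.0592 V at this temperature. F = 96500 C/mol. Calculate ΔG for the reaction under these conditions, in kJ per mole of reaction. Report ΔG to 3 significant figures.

E°cell = +1.495 − (−0.133) = +1.628 V; the balanced reaction transfers n = 6 electrons.
Q = [Sn2+(aq)]^3 / [Au3+(aq)]^2 = 2.42, so log Q = 0.384 and E = +1.628 − (0.0592/6)(0.384) = +1.6242 V.
Then ΔG = −nFE = −6 × 96500 × +1.6242 J/mol = −940 kJ/mol.

−940 kJ/mol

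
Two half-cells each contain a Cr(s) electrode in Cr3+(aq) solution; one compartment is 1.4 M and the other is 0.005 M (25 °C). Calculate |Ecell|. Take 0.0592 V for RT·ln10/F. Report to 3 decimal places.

0.048 V

For a concentration cell E°cell = 0, since both electrodes use the same couple.
The compartment with the higher Cr3+(aq) concentration (1.4 M) acts as the cathode; ions are reduced there and produced at the dilute (0.005 M) anode.
With n = 3, Ecell = −(0.0592/3)·log([dilute]/[conc]) = −(0.0592/3)·log(0.005/1.4) = +0.048 V.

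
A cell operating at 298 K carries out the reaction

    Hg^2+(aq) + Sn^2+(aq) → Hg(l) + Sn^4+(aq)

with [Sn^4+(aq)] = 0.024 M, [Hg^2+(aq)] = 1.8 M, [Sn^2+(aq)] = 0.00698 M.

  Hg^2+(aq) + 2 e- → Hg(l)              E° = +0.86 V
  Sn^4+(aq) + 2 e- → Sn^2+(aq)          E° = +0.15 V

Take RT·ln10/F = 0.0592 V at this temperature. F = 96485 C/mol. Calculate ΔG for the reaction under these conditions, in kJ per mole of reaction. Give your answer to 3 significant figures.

−135 kJ/mol

The standard cell potential is +0.86 − (+0.15) = +0.71 V, with n = 2 electrons in the balanced equation.
Q = [Sn^4+(aq)] / ([Hg^2+(aq)]·[Sn^2+(aq)]) = 1.91, so log Q = 0.281 and E = +0.71 − (0.0592/2)(0.281) = +0.7017 V.
ΔG = −nFE = −(2)(96485)(+0.7017) J/mol = −135 kJ/mol.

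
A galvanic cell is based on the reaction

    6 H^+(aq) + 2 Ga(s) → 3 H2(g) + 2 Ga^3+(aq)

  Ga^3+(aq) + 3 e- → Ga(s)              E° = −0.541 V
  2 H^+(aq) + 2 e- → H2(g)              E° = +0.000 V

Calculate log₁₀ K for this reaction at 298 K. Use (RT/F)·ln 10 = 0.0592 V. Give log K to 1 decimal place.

The 2H⁺/H₂ couple is reduced (cathode); E°cell = +0.000 − (−0.541) = +0.541 V with n = 6.
At equilibrium E = 0, so log K = nE°cell / 0.0592 = (6)(+0.541) / 0.0592 = 54.8.

log K = 54.8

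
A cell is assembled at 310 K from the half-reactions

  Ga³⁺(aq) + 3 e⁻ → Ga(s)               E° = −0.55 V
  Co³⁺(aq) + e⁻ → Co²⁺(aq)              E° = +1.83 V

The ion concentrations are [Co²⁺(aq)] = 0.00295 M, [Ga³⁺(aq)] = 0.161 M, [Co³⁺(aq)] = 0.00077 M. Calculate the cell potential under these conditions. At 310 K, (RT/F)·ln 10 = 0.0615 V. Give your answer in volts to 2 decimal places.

The Co³⁺/Co²⁺ couple has the more positive E°, so it is the cathode; Ga³⁺/Ga is the anode.
The standard potential is +1.83 − (−0.55) = +2.38 V and the balanced reaction transfers n = 3 electrons.
Balancing gives 3 Co³⁺(aq) + Ga(s) → 3 Co²⁺(aq) + Ga³⁺(aq); hence Q = ([Co²⁺(aq)]^3·[Ga³⁺(aq)]) / [Co³⁺(aq)]^3 = 9.05 (log Q = 0.957).
E = E° − (0.0615/n)·log Q = +2.38 − (0.0615/3)(0.957) = +2.36 V.

+2.36 V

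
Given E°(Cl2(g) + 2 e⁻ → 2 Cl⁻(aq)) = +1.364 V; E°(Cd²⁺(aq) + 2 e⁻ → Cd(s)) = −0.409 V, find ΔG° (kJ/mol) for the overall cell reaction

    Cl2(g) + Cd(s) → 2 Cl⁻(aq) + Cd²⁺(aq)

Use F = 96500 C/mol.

In the reaction as written Cl2(g) is reduced, so the Cl₂/Cl⁻ couple is the cathode and Cd²⁺/Cd is the anode.
E°cell = +1.364 − (−0.409) = +1.773 V; balancing electrons gives n = 2.
ΔG° = −nFE°cell = −(2)(96500)(+1.773) J/mol = −342 kJ/mol.

−342 kJ/mol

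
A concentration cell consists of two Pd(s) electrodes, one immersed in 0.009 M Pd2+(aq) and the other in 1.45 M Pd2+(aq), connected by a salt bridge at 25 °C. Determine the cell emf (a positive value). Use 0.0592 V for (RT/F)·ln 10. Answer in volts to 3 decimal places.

0.065 V

For a concentration cell E°cell = 0, since both electrodes use the same couple.
The compartment with the higher Pd2+(aq) concentration (1.45 M) acts as the cathode; ions are reduced there and produced at the dilute (0.009 M) anode.
With n = 2, Ecell = −(0.0592/2)·log([dilute]/[conc]) = −(0.0592/2)·log(0.009/1.45) = +0.065 V.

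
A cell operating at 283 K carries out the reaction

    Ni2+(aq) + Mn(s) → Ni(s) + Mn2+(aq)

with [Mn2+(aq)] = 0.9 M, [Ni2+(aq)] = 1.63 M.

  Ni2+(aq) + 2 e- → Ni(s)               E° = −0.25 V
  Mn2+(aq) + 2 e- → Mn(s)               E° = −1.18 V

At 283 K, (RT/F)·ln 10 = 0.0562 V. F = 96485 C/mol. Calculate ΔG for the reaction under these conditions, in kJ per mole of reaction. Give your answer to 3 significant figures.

−181 kJ/mol

With Ni²⁺/Ni reduced at the cathode, E°cell = −0.25 − (−1.18) = +0.93 V and n = 2.
Here Q = [Mn2+(aq)] / [Ni2+(aq)] = 0.552 (log Q = −0.258), giving E = +0.93 − (0.0562/2)·(−0.258) = +0.9372 V.
ΔG = −nFE = −(2)(96485)(+0.9372) J/mol = −181 kJ/mol.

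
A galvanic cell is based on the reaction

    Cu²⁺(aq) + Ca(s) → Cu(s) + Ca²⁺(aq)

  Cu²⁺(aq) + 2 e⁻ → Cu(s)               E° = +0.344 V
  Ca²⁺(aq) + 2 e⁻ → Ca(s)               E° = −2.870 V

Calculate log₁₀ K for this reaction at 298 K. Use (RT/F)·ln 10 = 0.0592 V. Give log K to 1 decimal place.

The Cu²⁺/Cu couple is reduced (cathode); E°cell = +0.344 − (−2.870) = +3.214 V with n = 2.
At equilibrium E = 0, so log K = nE°cell / 0.0592 = (2)(+3.214) / 0.0592 = 108.6.

log K = 108.6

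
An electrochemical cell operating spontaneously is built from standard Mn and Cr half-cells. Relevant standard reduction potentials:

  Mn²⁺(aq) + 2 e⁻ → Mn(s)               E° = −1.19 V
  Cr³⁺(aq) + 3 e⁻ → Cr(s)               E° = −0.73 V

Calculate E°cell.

The Cr³⁺/Cr couple has the higher E°, so Cr ion is reduced (cathode) and Mn is oxidized (anode).
E°cell = E°(cathode) − E°(anode) = −0.73 − (−1.19) = +0.46 V.

+0.46 V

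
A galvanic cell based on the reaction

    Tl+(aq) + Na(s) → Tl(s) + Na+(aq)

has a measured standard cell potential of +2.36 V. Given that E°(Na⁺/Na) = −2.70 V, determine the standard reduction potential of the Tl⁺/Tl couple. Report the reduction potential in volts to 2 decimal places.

In the reaction as written the Tl⁺/Tl couple is reduced (cathode) and Na⁺/Na is oxidized (anode), so E°cell = E°(Tl⁺/Tl) − E°(Na⁺/Na).
E°(Tl⁺/Tl) = E°cell + E°(anode) = +2.36 + (−2.70) = −0.34 V.

−0.34 V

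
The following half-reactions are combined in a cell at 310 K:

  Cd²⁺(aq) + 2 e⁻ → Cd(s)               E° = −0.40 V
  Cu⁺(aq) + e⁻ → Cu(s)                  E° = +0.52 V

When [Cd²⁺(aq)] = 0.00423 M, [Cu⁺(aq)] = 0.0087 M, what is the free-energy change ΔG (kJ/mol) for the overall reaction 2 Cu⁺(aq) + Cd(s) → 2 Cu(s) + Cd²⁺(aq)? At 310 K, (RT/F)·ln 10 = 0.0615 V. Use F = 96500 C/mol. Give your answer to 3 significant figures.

E°cell = +0.52 − (−0.40) = +0.92 V; the balanced reaction transfers n = 2 electrons.
Here Q = [Cd²⁺(aq)] / [Cu⁺(aq)]^2 = 55.9 (log Q = 1.747), giving E = +0.92 − (0.0615/2)·(1.747) = +0.8663 V.
Finally ΔG = −nFE = −(2)(96500 C/mol)(+0.8663 V) = −167 kJ/mol.

−167 kJ/mol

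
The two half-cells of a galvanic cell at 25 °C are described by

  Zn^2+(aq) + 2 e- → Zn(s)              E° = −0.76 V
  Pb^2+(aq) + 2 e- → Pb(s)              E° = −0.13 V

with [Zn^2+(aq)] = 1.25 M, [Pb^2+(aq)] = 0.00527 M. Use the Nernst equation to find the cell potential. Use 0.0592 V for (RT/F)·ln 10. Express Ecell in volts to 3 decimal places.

Since E°(Pb²⁺/Pb) > E°(Zn²⁺/Zn), Pb²⁺/Pb serves as the cathode.
E°cell = E°cat − E°an = −0.13 − (−0.76) = +0.63 V; n = 2.
The balanced reaction is Pb^2+(aq) + Zn(s) → Pb(s) + Zn^2+(aq), so Q = [Zn^2+(aq)] / [Pb^2+(aq)] = 237 and log Q = 2.375.
By the Nernst equation, E = +0.63 − (0.0592/2)·(2.375) = +0.560 V.

+0.560 V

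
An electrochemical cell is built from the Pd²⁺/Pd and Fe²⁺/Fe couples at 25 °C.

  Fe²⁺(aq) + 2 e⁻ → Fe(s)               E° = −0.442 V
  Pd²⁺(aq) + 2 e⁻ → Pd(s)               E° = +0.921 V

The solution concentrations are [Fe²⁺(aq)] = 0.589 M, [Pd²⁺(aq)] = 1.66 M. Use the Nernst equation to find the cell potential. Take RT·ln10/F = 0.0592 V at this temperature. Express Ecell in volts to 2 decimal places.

+1.38 V

The Pd²⁺/Pd couple has the more positive E°, so it is the cathode; Fe²⁺/Fe is the anode.
E°cell = E°cat − E°an = +0.921 − (−0.442) = +1.363 V; n = 2.
For the overall reaction Pd²⁺(aq) + Fe(s) → Pd(s) + Fe²⁺(aq), Q = [Fe²⁺(aq)] / [Pd²⁺(aq)] = 0.355, giving log Q = −0.450.
By the Nernst equation, E = +1.363 − (0.0592/2)·(−0.450) = +1.38 V.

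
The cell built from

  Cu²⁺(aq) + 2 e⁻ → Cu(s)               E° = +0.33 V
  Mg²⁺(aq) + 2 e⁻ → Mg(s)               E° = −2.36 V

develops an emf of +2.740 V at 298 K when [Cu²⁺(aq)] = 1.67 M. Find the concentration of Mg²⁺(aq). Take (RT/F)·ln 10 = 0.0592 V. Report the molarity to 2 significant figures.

With Cu²⁺/Cu at the cathode and Mg²⁺/Mg at the anode, E°cell = +0.33 − (−2.36) = +2.69 V (n = 2).
Rearranging E = E° − (0.0592/n)·log Q gives log Q = 2(+2.69 − (+2.740))/0.0592 = −1.689.
For Cu²⁺(aq) + Mg(s) → Cu(s) + Mg²⁺(aq), the reaction quotient is Q = [Mg²⁺(aq)] / [Cu²⁺(aq)].
Substituting the known concentrations and solving, log [Mg²⁺(aq)] = −1.466 and [Mg²⁺(aq)] = 0.034 M.

0.034 M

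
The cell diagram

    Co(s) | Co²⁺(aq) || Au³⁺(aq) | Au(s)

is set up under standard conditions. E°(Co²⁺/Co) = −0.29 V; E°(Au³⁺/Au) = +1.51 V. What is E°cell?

By convention the left-hand electrode in cell notation is the anode (oxidation) and the right-hand electrode is the cathode (reduction).
E°cell = E°(right) − E°(left) = +1.51 − (−0.29) = +1.80 V.

+1.80 V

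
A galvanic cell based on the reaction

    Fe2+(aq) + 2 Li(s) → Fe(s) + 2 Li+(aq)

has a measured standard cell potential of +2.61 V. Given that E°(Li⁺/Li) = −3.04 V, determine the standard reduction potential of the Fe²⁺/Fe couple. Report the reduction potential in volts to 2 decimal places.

−0.43 V

In the reaction as written the Fe²⁺/Fe couple is reduced (cathode) and Li⁺/Li is oxidized (anode), so E°cell = E°(Fe²⁺/Fe) − E°(Li⁺/Li).
E°(Fe²⁺/Fe) = E°cell + E°(anode) = +2.61 + (−3.04) = −0.43 V.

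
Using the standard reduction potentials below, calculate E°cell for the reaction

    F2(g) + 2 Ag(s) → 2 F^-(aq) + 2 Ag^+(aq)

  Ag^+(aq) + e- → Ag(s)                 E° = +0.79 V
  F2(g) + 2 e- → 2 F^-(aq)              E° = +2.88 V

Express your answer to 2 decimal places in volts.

+2.09 V

In the reaction as written, F2(g) is reduced (cathode) and Ag^+(aq) is produced by oxidation at the anode.
E°cell = E°(cathode) − E°(anode) = +2.88 − (+0.79) = +2.09 V.
The positive value indicates the reaction is spontaneous as written.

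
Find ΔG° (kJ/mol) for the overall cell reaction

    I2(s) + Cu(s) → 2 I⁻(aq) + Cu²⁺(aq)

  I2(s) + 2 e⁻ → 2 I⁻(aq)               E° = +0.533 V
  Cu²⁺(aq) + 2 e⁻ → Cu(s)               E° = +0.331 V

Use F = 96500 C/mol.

In the reaction as written I2(s) is reduced, so the I₂/I⁻ couple is the cathode and Cu²⁺/Cu is the anode.
E°cell = +0.533 − (+0.331) = +0.202 V; balancing electrons gives n = 2.
ΔG° = −nFE°cell = −(2)(96500)(+0.202) J/mol = −39.0 kJ/mol.

−39.0 kJ/mol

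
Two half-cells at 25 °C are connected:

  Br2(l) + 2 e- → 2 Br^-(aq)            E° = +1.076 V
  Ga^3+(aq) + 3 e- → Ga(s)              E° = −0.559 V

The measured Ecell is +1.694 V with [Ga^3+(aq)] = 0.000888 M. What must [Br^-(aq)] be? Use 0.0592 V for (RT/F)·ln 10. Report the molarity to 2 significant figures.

Br₂/Br⁻ is the cathode (higher E°); E°cell = +1.076 − (−0.559) = +1.635 V with n = 6.
From the Nernst equation, log Q = n(E° − E)/0.0592 = 6·(+1.635 − (+1.694))/0.0592 = −5.980.
The balanced reaction is 3 Br2(l) + 2 Ga(s) → 6 Br^-(aq) + 2 Ga^3+(aq), so Q = [Br^-(aq)]^6·[Ga^3+(aq)]^2.
Substituting the known concentrations and solving, log [Br^-(aq)] = 0.021 and [Br^-(aq)] = 1.0 M.

1.0 M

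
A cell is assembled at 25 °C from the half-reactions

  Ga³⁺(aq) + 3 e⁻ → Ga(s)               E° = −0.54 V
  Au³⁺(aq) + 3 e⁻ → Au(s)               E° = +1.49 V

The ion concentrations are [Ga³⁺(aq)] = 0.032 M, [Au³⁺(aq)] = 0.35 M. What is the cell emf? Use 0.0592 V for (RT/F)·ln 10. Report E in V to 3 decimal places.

Au³⁺/Au is reduced (cathode, E° = +1.49 V) and Ga³⁺/Ga is oxidized (anode).
E°cell = +1.49 − (−0.54) = +2.03 V, with n = 3 electrons transferred.
For the overall reaction Au³⁺(aq) + Ga(s) → Au(s) + Ga³⁺(aq), Q = [Ga³⁺(aq)] / [Au³⁺(aq)] = 0.0914, giving log Q = −1.039.
Applying E = E° − (RT ln10/nF)·log Q gives +2.03 − (0.0592/3)(−1.039) = +2.051 V.

+2.051 V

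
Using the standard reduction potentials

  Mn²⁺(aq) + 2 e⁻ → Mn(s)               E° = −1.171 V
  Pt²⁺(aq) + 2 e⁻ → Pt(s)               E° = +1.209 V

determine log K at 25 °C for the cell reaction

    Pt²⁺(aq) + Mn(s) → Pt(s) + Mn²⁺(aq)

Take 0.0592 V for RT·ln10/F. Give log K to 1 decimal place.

The Pt²⁺/Pt couple is reduced (cathode); E°cell = +1.209 − (−1.171) = +2.380 V with n = 2.
At equilibrium E = 0, so log K = nE°cell / 0.0592 = (2)(+2.380) / 0.0592 = 80.4.

log K = 80.4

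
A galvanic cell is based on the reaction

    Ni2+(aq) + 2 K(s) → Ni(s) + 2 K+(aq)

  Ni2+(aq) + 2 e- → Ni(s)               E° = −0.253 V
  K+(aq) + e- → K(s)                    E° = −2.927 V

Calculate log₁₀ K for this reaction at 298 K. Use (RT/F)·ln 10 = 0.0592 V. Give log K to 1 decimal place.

The Ni²⁺/Ni couple is reduced (cathode); E°cell = −0.253 − (−2.927) = +2.674 V with n = 2.
At equilibrium E = 0, so log K = nE°cell / 0.0592 = (2)(+2.674) / 0.0592 = 90.3.

log K = 90.3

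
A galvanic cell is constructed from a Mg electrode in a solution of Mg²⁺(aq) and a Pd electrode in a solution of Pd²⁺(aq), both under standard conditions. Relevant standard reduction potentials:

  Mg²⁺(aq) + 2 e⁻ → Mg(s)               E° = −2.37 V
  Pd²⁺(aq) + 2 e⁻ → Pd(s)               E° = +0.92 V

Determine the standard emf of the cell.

The Pd²⁺/Pd couple has the higher E°, so Pd ion is reduced (cathode) and Mg is oxidized (anode).
E°cell = E°(cathode) − E°(anode) = +0.92 − (−2.37) = +3.29 V.

+3.29 V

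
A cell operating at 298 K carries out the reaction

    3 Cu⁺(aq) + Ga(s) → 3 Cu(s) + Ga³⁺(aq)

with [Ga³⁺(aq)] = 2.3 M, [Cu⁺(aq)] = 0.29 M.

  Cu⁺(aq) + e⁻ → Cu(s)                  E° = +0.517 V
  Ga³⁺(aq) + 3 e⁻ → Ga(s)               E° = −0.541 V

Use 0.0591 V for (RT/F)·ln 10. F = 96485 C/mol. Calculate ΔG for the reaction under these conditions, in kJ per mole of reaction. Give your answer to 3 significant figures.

With Cu⁺/Cu reduced at the cathode, E°cell = +0.517 − (−0.541) = +1.058 V and n = 3.
Q = [Ga³⁺(aq)] / [Cu⁺(aq)]^3 = 94.3, so log Q = 1.975 and E = +1.058 − (0.0591/3)(1.975) = +1.0191 V.
Then ΔG = −nFE = −3 × 96485 × +1.0191 J/mol = −295 kJ/mol.

−295 kJ/mol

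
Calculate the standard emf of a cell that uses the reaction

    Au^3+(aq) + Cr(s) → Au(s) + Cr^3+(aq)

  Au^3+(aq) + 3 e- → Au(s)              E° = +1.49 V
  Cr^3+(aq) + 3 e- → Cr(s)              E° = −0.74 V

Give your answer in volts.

In the reaction as written, Au^3+(aq) is reduced (cathode) and Cr^3+(aq) is produced by oxidation at the anode.
E°cell = E°(cathode) − E°(anode) = +1.49 − (−0.74) = +2.23 V.
The positive value indicates the reaction is spontaneous as written.

+2.23 V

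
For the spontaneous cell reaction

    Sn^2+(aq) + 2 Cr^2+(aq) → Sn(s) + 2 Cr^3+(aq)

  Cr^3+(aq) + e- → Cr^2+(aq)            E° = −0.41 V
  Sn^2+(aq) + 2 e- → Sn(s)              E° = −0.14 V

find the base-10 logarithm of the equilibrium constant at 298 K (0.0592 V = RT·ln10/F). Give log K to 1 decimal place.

The Sn²⁺/Sn couple is reduced (cathode); E°cell = −0.14 − (−0.41) = +0.27 V with n = 2.
At equilibrium E = 0, so log K = nE°cell / 0.0592 = (2)(+0.27) / 0.0592 = 9.1.

log K = 9.1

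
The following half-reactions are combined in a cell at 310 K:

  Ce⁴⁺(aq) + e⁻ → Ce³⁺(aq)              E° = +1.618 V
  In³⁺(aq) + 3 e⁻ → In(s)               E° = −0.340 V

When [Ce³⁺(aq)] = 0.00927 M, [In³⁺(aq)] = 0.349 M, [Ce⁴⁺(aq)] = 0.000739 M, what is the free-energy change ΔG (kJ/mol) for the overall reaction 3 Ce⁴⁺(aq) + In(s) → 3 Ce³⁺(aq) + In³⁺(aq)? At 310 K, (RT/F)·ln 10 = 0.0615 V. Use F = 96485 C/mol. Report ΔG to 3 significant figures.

−550 kJ/mol

The standard cell potential is +1.618 − (−0.340) = +1.958 V, with n = 3 electrons in the balanced equation.
Here Q = ([Ce³⁺(aq)]^3·[In³⁺(aq)]) / [Ce⁴⁺(aq)]^3 = 689 (log Q = 2.838), giving E = +1.958 − (0.0615/3)·(2.838) = +1.8998 V.
ΔG = −nFE = −(3)(96485)(+1.8998) J/mol = −550 kJ/mol.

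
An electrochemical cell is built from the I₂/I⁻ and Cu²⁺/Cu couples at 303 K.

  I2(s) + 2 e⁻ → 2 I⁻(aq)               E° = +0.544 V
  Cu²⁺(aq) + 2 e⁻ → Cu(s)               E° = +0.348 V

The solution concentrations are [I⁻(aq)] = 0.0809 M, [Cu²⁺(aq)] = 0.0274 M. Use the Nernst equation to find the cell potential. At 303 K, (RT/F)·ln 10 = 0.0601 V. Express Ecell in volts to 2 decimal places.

+0.31 V

Since E°(I₂/I⁻) > E°(Cu²⁺/Cu), I₂/I⁻ serves as the cathode.
The standard potential is +0.544 − (+0.348) = +0.196 V and the balanced reaction transfers n = 2 electrons.
The balanced reaction is I2(s) + Cu(s) → 2 I⁻(aq) + Cu²⁺(aq), so Q = [I⁻(aq)]^2·[Cu²⁺(aq)] = 0.000179 and log Q = −3.746.
Applying E = E° − (RT ln10/nF)·log Q gives +0.196 − (0.0601/2)(−3.746) = +0.31 V.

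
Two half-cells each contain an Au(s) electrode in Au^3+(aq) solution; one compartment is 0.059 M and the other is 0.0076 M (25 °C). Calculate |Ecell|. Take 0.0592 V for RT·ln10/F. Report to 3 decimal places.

0.018 V

For a concentration cell E°cell = 0, since both electrodes use the same couple.
The compartment with the higher Au^3+(aq) concentration (0.059 M) acts as the cathode; ions are reduced there and produced at the dilute (0.0076 M) anode.
With n = 3, Ecell = −(0.0592/3)·log([dilute]/[conc]) = −(0.0592/3)·log(0.0076/0.059) = +0.018 V.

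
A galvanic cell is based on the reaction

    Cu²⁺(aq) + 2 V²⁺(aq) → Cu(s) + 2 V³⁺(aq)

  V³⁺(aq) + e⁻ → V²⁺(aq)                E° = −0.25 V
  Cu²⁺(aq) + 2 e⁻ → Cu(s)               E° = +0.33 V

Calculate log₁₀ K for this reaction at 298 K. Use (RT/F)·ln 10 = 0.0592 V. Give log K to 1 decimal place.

log K = 19.6

The Cu²⁺/Cu couple is reduced (cathode); E°cell = +0.33 − (−0.25) = +0.58 V with n = 2.
At equilibrium E = 0, so log K = nE°cell / 0.0592 = (2)(+0.58) / 0.0592 = 19.6.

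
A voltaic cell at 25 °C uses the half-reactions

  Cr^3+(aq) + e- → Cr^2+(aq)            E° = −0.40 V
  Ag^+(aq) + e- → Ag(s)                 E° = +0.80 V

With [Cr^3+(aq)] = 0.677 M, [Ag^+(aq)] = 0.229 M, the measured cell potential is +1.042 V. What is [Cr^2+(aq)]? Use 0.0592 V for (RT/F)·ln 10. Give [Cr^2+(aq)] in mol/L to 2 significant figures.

The Ag⁺/Ag couple has the larger reduction potential, so it is the cathode: E°cell = +0.80 − (−0.40) = +1.20 V and n = 1.
Since E = E° − (0.0592/n)·log Q, log Q = n(E° − E)/0.0592 = 2.669.
For Ag^+(aq) + Cr^2+(aq) → Ag(s) + Cr^3+(aq), the reaction quotient is Q = [Cr^3+(aq)] / ([Ag^+(aq)]·[Cr^2+(aq)]).
Solving for the unknown gives log [Cr^2+(aq)] = −2.198, so [Cr^2+(aq)] ≈ 0.0063 M.

0.0063 M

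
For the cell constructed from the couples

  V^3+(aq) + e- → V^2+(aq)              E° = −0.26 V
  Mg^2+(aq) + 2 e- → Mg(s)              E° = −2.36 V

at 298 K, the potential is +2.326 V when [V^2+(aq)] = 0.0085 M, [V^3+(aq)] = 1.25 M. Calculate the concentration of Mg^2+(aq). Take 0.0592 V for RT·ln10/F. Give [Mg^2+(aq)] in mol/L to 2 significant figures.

The V³⁺/V²⁺ couple has the larger reduction potential, so it is the cathode: E°cell = −0.26 − (−2.36) = +2.10 V and n = 2.
Since E = E° − (0.0592/n)·log Q, log Q = n(E° − E)/0.0592 = −7.635.
The balanced reaction is 2 V^3+(aq) + Mg(s) → 2 V^2+(aq) + Mg^2+(aq), so Q = ([V^2+(aq)]^2·[Mg^2+(aq)]) / [V^3+(aq)]^2.
Isolating [Mg^2+(aq)] in Q = 10^{−7.635} yields log [Mg^2+(aq)] = −3.300, i.e. 0.00050 M.

0.00050 M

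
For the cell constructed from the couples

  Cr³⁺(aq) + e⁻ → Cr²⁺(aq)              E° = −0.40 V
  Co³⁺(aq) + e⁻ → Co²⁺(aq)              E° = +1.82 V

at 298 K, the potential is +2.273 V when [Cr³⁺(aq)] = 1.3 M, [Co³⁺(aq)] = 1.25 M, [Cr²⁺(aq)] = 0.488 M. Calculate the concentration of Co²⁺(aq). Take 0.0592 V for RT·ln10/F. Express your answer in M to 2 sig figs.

With Co³⁺/Co²⁺ at the cathode and Cr³⁺/Cr²⁺ at the anode, E°cell = +1.82 − (−0.40) = +2.22 V (n = 1).
Rearranging E = E° − (0.0592/n)·log Q gives log Q = 1(+2.22 − (+2.273))/0.0592 = −0.895.
For Co³⁺(aq) + Cr²⁺(aq) → Co²⁺(aq) + Cr³⁺(aq), the reaction quotient is Q = ([Co²⁺(aq)]·[Cr³⁺(aq)]) / ([Co³⁺(aq)]·[Cr²⁺(aq)]).
Substituting the known concentrations and solving, log [Co²⁺(aq)] = −1.224 and [Co²⁺(aq)] = 0.060 M.

0.060 M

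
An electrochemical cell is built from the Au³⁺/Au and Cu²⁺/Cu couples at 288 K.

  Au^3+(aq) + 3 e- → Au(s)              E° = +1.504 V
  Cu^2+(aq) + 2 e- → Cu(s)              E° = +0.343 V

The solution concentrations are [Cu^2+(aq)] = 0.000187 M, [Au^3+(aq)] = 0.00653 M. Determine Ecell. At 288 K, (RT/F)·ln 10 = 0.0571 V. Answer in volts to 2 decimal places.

+1.23 V

Since E°(Au³⁺/Au) > E°(Cu²⁺/Cu), Au³⁺/Au serves as the cathode.
E°cell = E°cat − E°an = +1.504 − (+0.343) = +1.161 V; n = 6.
For the overall reaction 2 Au^3+(aq) + 3 Cu(s) → 2 Au(s) + 3 Cu^2+(aq), Q = [Cu^2+(aq)]^3 / [Au^3+(aq)]^2 = 1.53×10^−7, giving log Q = −6.814.
By the Nernst equation, E = +1.161 − (0.0571/6)·(−6.814) = +1.23 V.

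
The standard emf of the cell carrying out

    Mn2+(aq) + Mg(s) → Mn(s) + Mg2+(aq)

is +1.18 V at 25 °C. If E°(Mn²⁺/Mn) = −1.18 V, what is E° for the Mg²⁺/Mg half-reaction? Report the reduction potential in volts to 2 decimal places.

−2.36 V

In the reaction as written the Mn²⁺/Mn couple is reduced (cathode) and Mg²⁺/Mg is oxidized (anode), so E°cell = E°(Mn²⁺/Mn) − E°(Mg²⁺/Mg).
E°(Mg²⁺/Mg) = E°(cathode) − E°cell = −1.18 − (+1.18) = −2.36 V.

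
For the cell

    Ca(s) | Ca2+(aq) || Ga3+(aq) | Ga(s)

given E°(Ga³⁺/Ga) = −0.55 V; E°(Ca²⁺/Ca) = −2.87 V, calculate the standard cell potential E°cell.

+2.32 V

By convention the left-hand electrode in cell notation is the anode (oxidation) and the right-hand electrode is the cathode (reduction).
E°cell = E°(right) − E°(left) = −0.55 − (−2.87) = +2.32 V.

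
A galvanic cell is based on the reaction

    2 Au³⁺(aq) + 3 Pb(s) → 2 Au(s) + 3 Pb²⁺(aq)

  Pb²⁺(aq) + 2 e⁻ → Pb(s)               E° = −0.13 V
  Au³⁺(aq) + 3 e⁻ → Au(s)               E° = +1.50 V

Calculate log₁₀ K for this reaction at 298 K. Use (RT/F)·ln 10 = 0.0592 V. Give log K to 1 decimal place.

log K = 165.2

The Au³⁺/Au couple is reduced (cathode); E°cell = +1.50 − (−0.13) = +1.63 V with n = 6.
At equilibrium E = 0, so log K = nE°cell / 0.0592 = (6)(+1.63) / 0.0592 = 165.2.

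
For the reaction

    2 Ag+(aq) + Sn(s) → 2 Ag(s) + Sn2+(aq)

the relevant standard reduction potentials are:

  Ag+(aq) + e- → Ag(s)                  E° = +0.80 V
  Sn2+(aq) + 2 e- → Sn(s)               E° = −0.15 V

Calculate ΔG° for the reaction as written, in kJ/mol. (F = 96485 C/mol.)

In the reaction as written Ag+(aq) is reduced, so the Ag⁺/Ag couple is the cathode and Sn²⁺/Sn is the anode.
E°cell = +0.80 − (−0.15) = +0.95 V; balancing electrons gives n = 2.
ΔG° = −nFE°cell = −(2)(96485)(+0.95) J/mol = −183 kJ/mol.

−183 kJ/mol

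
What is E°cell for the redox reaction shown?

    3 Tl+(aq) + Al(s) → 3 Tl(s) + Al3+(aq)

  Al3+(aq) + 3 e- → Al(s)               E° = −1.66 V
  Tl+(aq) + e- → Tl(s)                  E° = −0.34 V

In the reaction as written, Tl+(aq) is reduced (cathode) and Al3+(aq) is produced by oxidation at the anode.
E°cell = E°(cathode) − E°(anode) = −0.34 − (−1.66) = +1.32 V.
The positive value indicates the reaction is spontaneous as written.

+1.32 V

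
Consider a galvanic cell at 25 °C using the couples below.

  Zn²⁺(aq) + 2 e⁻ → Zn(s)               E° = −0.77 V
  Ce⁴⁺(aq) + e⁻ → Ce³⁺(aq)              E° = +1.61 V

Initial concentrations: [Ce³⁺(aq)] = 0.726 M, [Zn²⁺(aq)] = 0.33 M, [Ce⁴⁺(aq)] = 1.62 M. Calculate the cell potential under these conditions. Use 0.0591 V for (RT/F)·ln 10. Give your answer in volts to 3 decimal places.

Since E°(Ce⁴⁺/Ce³⁺) > E°(Zn²⁺/Zn), Ce⁴⁺/Ce³⁺ serves as the cathode.
E°cell = +1.61 − (−0.77) = +2.38 V, with n = 2 electrons transferred.
For the overall reaction 2 Ce⁴⁺(aq) + Zn(s) → 2 Ce³⁺(aq) + Zn²⁺(aq), Q = ([Ce³⁺(aq)]^2·[Zn²⁺(aq)]) / [Ce⁴⁺(aq)]^2 = 0.0663, giving log Q = −1.179.
Applying E = E° − (RT ln10/nF)·log Q gives +2.38 − (0.0591/2)(−1.179) = +2.415 V.

+2.415 V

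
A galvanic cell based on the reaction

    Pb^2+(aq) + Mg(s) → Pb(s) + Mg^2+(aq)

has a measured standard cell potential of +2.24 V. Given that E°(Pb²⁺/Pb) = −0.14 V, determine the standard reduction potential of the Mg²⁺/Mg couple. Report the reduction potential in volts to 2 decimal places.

In the reaction as written the Pb²⁺/Pb couple is reduced (cathode) and Mg²⁺/Mg is oxidized (anode), so E°cell = E°(Pb²⁺/Pb) − E°(Mg²⁺/Mg).
E°(Mg²⁺/Mg) = E°(cathode) − E°cell = −0.14 − (+2.24) = −2.38 V.

−2.38 V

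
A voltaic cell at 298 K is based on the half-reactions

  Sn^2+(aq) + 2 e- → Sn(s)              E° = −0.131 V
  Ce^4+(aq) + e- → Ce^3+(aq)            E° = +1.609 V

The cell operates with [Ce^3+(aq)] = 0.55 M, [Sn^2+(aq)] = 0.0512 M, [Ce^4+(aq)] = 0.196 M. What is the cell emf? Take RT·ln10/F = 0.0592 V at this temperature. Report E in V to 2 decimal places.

Ce⁴⁺/Ce³⁺ is reduced (cathode, E° = +1.609 V) and Sn²⁺/Sn is oxidized (anode).
E°cell = E°cat − E°an = +1.609 − (−0.131) = +1.740 V; n = 2.
Balancing gives 2 Ce^4+(aq) + Sn(s) → 2 Ce^3+(aq) + Sn^2+(aq); hence Q = ([Ce^3+(aq)]^2·[Sn^2+(aq)]) / [Ce^4+(aq)]^2 = 0.403 (log Q = −0.395).
E = E° − (0.0592/n)·log Q = +1.740 − (0.0592/2)(−0.395) = +1.75 V.

+1.75 V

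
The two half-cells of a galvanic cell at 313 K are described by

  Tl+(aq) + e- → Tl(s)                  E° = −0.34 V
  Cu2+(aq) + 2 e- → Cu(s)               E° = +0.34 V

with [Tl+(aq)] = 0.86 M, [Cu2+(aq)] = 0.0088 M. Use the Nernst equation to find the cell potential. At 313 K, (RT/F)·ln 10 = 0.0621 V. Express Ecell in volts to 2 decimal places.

Since E°(Cu²⁺/Cu) > E°(Tl⁺/Tl), Cu²⁺/Cu serves as the cathode.
The standard potential is +0.34 − (−0.34) = +0.68 V and the balanced reaction transfers n = 2 electrons.
For the overall reaction Cu2+(aq) + 2 Tl(s) → Cu(s) + 2 Tl+(aq), Q = [Tl+(aq)]^2 / [Cu2+(aq)] = 84, giving log Q = 1.925.
E = E° − (0.0621/n)·log Q = +0.68 − (0.0621/2)(1.925) = +0.62 V.

+0.62 V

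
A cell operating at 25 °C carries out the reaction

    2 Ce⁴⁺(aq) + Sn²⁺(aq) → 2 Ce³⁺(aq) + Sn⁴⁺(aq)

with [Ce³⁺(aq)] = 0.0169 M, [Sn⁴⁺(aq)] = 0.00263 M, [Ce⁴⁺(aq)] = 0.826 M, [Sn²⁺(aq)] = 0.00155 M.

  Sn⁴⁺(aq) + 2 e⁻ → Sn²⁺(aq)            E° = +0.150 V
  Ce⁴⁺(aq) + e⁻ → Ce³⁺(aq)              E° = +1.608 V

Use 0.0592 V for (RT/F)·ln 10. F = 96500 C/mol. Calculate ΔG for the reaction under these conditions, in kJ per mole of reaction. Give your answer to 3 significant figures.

−299 kJ/mol

With Ce⁴⁺/Ce³⁺ reduced at the cathode, E°cell = +1.608 − (+0.150) = +1.458 V and n = 2.
Here Q = ([Ce³⁺(aq)]^2·[Sn⁴⁺(aq)]) / ([Ce⁴⁺(aq)]^2·[Sn²⁺(aq)]) = 0.00071 (log Q = −3.149), giving E = +1.458 − (0.0592/2)·(−3.149) = +1.5512 V.
Finally ΔG = −nFE = −(2)(96500 C/mol)(+1.5512 V) = −299 kJ/mol.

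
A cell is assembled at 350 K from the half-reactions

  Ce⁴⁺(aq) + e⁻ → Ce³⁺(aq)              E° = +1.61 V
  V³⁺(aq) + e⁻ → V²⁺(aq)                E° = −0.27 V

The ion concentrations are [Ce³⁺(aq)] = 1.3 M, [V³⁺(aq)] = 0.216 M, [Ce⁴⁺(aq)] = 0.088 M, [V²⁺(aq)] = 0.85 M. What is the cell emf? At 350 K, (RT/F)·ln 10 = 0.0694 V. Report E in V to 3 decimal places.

+1.840 V

Since E°(Ce⁴⁺/Ce³⁺) > E°(V³⁺/V²⁺), Ce⁴⁺/Ce³⁺ serves as the cathode.
E°cell = +1.61 − (−0.27) = +1.88 V, with n = 1 electron transferred.
For the overall reaction Ce⁴⁺(aq) + V²⁺(aq) → Ce³⁺(aq) + V³⁺(aq), Q = ([Ce³⁺(aq)]·[V³⁺(aq)]) / ([Ce⁴⁺(aq)]·[V²⁺(aq)]) = 3.75, giving log Q = 0.574.
E = E° − (0.0694/n)·log Q = +1.88 − (0.0694/1)(0.574) = +1.840 V.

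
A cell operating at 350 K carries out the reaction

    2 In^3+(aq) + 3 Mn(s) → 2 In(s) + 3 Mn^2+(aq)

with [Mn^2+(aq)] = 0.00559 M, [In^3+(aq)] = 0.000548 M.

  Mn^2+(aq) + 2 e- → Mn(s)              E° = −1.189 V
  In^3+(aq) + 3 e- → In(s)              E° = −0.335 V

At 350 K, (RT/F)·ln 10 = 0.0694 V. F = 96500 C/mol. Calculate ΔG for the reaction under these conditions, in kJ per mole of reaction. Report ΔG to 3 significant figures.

−496 kJ/mol

With In³⁺/In reduced at the cathode, E°cell = −0.335 − (−1.189) = +0.854 V and n = 6.
Q = [Mn^2+(aq)]^3 / [In^3+(aq)]^2 = 0.582, so log Q = −0.235 and E = +0.854 − (0.0694/6)(−0.235) = +0.8567 V.
Finally ΔG = −nFE = −(6)(96500 C/mol)(+0.8567 V) = −496 kJ/mol.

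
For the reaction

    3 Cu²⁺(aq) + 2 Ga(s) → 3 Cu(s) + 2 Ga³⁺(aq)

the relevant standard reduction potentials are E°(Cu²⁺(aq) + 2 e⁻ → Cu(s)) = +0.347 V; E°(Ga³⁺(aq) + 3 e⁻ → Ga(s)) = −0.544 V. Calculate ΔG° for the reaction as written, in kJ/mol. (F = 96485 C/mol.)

−516 kJ/mol

In the reaction as written Cu²⁺(aq) is reduced, so the Cu²⁺/Cu couple is the cathode and Ga³⁺/Ga is the anode.
E°cell = +0.347 − (−0.544) = +0.891 V; balancing electrons gives n = 6.
ΔG° = −nFE°cell = −(6)(96485)(+0.891) J/mol = −516 kJ/mol.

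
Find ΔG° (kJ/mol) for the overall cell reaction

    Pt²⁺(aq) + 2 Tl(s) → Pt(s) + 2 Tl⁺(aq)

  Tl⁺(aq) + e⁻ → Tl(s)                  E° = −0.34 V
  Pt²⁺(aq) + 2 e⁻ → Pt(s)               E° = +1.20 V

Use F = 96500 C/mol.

In the reaction as written Pt²⁺(aq) is reduced, so the Pt²⁺/Pt couple is the cathode and Tl⁺/Tl is the anode.
E°cell = +1.20 − (−0.34) = +1.54 V; balancing electrons gives n = 2.
ΔG° = −nFE°cell = −(2)(96500)(+1.54) J/mol = −297 kJ/mol.

−297 kJ/mol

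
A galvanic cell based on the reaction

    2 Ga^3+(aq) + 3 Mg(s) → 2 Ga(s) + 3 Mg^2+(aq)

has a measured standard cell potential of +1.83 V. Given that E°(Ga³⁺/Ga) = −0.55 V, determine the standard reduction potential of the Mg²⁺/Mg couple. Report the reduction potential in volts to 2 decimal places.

In the reaction as written the Ga³⁺/Ga couple is reduced (cathode) and Mg²⁺/Mg is oxidized (anode), so E°cell = E°(Ga³⁺/Ga) − E°(Mg²⁺/Mg).
E°(Mg²⁺/Mg) = E°(cathode) − E°cell = −0.55 − (+1.83) = −2.38 V.

−2.38 V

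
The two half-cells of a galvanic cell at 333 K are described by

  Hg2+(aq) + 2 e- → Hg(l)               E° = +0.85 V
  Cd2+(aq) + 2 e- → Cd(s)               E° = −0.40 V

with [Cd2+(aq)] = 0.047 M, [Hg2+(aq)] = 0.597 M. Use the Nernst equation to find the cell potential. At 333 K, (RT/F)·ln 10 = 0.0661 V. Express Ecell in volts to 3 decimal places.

The Hg²⁺/Hg couple has the more positive E°, so it is the cathode; Cd²⁺/Cd is the anode.
E°cell = +0.85 − (−0.40) = +1.25 V, with n = 2 electrons transferred.
Balancing gives Hg2+(aq) + Cd(s) → Hg(l) + Cd2+(aq); hence Q = [Cd2+(aq)] / [Hg2+(aq)] = 0.0787 (log Q = −1.104).
E = E° − (0.0661/n)·log Q = +1.25 − (0.0661/2)(−1.104) = +1.286 V.

+1.286 V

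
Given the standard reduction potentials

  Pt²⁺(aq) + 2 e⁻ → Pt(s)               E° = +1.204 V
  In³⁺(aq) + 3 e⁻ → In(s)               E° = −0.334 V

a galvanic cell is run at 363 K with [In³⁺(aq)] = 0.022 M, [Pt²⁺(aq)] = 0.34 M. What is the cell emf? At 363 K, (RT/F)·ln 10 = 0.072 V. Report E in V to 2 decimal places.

Since E°(Pt²⁺/Pt) > E°(In³⁺/In), Pt²⁺/Pt serves as the cathode.
The standard potential is +1.204 − (−0.334) = +1.538 V and the balanced reaction transfers n = 6 electrons.
Balancing gives 3 Pt²⁺(aq) + 2 In(s) → 3 Pt(s) + 2 In³⁺(aq); hence Q = [In³⁺(aq)]^2 / [Pt²⁺(aq)]^3 = 0.0123 (log Q = −1.910).
E = E° − (0.072/n)·log Q = +1.538 − (0.072/6)(−1.910) = +1.56 V.

+1.56 V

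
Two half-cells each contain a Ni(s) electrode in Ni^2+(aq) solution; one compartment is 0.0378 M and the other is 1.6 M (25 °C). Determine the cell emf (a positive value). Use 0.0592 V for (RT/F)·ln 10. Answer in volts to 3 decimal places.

For a concentration cell E°cell = 0, since both electrodes use the same couple.
The compartment with the higher Ni^2+(aq) concentration (1.6 M) acts as the cathode; ions are reduced there and produced at the dilute (0.0378 M) anode.
With n = 2, Ecell = −(0.0592/2)·log([dilute]/[conc]) = −(0.0592/2)·log(0.0378/1.6) = +0.048 V.

0.048 V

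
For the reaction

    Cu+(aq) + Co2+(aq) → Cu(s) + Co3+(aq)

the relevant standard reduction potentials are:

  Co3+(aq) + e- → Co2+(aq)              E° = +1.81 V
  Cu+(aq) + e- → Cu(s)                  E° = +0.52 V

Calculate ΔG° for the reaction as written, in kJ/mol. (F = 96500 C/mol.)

+124 kJ/mol

In the reaction as written Cu+(aq) is reduced, so the Cu⁺/Cu couple is the cathode and Co³⁺/Co²⁺ is the anode.
E°cell = +0.52 − (+1.81) = −1.29 V; balancing electrons gives n = 1.
ΔG° = −nFE°cell = −(1)(96500)(−1.29) J/mol = +124 kJ/mol.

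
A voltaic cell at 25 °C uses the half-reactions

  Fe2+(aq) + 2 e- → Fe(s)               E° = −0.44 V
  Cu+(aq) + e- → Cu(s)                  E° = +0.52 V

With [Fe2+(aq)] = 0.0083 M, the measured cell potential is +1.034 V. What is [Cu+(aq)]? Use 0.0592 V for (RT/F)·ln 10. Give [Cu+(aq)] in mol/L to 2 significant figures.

1.6 M

With Cu⁺/Cu at the cathode and Fe²⁺/Fe at the anode, E°cell = +0.52 − (−0.44) = +0.96 V (n = 2).
Since E = E° − (0.0592/n)·log Q, log Q = n(E° − E)/0.0592 = −2.500.
The balanced reaction is 2 Cu+(aq) + Fe(s) → 2 Cu(s) + Fe2+(aq), so Q = [Fe2+(aq)] / [Cu+(aq)]^2.
Solving for the unknown gives log [Cu+(aq)] = 0.210, so [Cu+(aq)] ≈ 1.6 M.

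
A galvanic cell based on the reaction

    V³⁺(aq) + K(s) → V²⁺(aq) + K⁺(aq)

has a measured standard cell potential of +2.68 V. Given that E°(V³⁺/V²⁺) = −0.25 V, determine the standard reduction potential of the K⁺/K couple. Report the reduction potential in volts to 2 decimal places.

−2.93 V

In the reaction as written the V³⁺/V²⁺ couple is reduced (cathode) and K⁺/K is oxidized (anode), so E°cell = E°(V³⁺/V²⁺) − E°(K⁺/K).
E°(K⁺/K) = E°(cathode) − E°cell = −0.25 − (+2.68) = −2.93 V.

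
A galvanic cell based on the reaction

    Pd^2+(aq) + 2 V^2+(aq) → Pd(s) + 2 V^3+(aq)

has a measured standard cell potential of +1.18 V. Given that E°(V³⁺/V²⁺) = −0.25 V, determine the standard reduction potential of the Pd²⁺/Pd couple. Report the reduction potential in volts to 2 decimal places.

+0.93 V

In the reaction as written the Pd²⁺/Pd couple is reduced (cathode) and V³⁺/V²⁺ is oxidized (anode), so E°cell = E°(Pd²⁺/Pd) − E°(V³⁺/V²⁺).
E°(Pd²⁺/Pd) = E°cell + E°(anode) = +1.18 + (−0.25) = +0.93 V.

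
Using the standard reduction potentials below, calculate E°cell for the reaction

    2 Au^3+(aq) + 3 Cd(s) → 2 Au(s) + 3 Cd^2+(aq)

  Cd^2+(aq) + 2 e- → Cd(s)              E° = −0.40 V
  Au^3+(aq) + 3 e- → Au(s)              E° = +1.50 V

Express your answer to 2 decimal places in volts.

In the reaction as written, Au^3+(aq) is reduced (cathode) and Cd^2+(aq) is produced by oxidation at the anode.
E°cell = E°(cathode) − E°(anode) = +1.50 − (−0.40) = +1.90 V.

+1.90 V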